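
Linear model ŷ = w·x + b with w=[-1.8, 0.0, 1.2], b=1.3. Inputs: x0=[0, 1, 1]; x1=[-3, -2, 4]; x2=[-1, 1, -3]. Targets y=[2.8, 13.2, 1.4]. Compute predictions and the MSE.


ŷ0 = (-1.8)·(0) + (0.0)·(1) + (1.2)·(1) + 1.3 = 2.5
ŷ1 = (-1.8)·(-3) + (0.0)·(-2) + (1.2)·(4) + 1.3 = 11.5
ŷ2 = (-1.8)·(-1) + (0.0)·(1) + (1.2)·(-3) + 1.3 = -0.5
errors² = [0.09, 2.89, 3.61]
MSE = 6.5900/3 = 2.1967

2.1967


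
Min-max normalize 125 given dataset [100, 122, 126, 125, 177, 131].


min=100, max=177
(125-100)/(177-100) = 25/77 = 0.3247

0.3247


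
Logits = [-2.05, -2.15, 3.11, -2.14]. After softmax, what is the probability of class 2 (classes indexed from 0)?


Exponentials: e^-2.05=0.1287, e^-2.15=0.1165, e^3.11=22.421, e^-2.14=0.1177
Sum = 22.7839
Softmax = [0.0057, 0.0051, 0.9841, 0.0052]
p[2] = 22.421/22.7839 = 0.9841

0.9841


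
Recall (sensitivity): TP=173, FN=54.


Recall = TP/(TP+FN)
= 173/(173+54)
= 173/227 = 76.21%

76.21%


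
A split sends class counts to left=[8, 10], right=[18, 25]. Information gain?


Parent = [26, 35], H_parent = 0.9842
H_left = 0.9911 (n=18), H_right = 0.9808 (n=43)
H_children = (18/61)·0.9911 + (43/61)·0.9808 = 0.9838
IG = 0.9842 - 0.9838 = 0.0004

0.0004


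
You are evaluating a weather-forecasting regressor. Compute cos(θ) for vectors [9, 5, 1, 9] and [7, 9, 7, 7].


A·B = 9·7 + 5·9 + 1·7 + 9·7 = 178
‖A‖ = √188 = 13.7113, ‖B‖ = √228 = 15.0997
cos = 178/(√188·√228) = 178/√42864 = 0.8598

0.8598


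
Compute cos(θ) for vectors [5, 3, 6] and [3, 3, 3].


A·B = 5·3 + 3·3 + 6·3 = 42
‖A‖ = √70 = 8.3666, ‖B‖ = √27 = 5.1962
cos = 42/(√70·√27) = 42/√1890 = 0.9661

0.9661


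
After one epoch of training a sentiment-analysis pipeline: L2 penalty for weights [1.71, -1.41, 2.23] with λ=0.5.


‖w‖₂² = (1.71)² + (-1.41)² + (2.23)²
     = 2.9241 + 1.9881 + 4.9729
     = 9.8851
λ·‖w‖₂² = 0.5·9.8851 = 4.94255

4.94255


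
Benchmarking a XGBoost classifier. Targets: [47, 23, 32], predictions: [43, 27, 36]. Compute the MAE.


Absolute errors: |47-43|=4, |23-27|=4, |32-36|=4
Sum = 12
MAE = 12/3 = 4

4


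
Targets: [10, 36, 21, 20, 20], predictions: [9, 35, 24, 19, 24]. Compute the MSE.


Squared errors: (10-9)²=1, (36-35)²=1, (21-24)²=9, (20-19)²=1, (20-24)²=16
Sum = 28
MSE = 28/5 = 28/5

28/5


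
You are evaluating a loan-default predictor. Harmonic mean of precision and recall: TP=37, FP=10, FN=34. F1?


Precision = 37/47 = 0.7872
Recall = 37/71 = 0.5211
F1 = 2·P·R/(P+R) = 2·TP/(2·TP+FP+FN) = 74/(74+10+34) = 74/118 = 0.6271

0.6271


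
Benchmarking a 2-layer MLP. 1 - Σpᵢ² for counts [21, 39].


Probabilities: [21/60, 39/60] ≈ [0.35, 0.65]
Σpᵢ² = (441 + 1521)/60² = 1962/3600
Gini = 1 - Σpᵢ² = 1 - 1962/3600 = 0.455

0.455


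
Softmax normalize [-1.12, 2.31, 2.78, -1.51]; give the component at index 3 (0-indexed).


Exponentials: e^-1.12=0.3263, e^2.31=10.0744, e^2.78=16.119, e^-1.51=0.2209
Sum = 26.7406
Softmax = [0.0122, 0.3767, 0.6028, 0.0083]
p[3] = 0.2209/26.7406 = 0.0083

0.0083


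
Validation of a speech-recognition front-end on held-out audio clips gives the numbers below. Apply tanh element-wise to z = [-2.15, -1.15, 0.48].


tanh(-2.15) = -0.9732
tanh(-1.15) = -0.8178
tanh(0.48) = 0.4462
result = [-0.9732, -0.8178, 0.4462]

[-0.9732, -0.8178, 0.4462]


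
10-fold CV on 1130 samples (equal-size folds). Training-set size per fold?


Fold size = 1130/10 = 113
Training per fold = 1130 - 113 = 1017

1017


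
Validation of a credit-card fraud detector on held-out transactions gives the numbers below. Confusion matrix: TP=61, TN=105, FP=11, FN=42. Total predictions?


Total = TP + TN + FP + FN
= 61 + 105 + 11 + 42
= 219
(Predicted positive: 72, predicted negative: 147)

219


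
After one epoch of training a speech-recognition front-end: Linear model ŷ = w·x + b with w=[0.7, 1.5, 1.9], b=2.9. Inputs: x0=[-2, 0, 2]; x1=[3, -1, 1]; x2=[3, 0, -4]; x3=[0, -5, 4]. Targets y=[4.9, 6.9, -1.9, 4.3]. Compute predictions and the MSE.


ŷ0 = (0.7)·(-2) + (1.5)·(0) + (1.9)·(2) + 2.9 = 5.3
ŷ1 = (0.7)·(3) + (1.5)·(-1) + (1.9)·(1) + 2.9 = 5.4
ŷ2 = (0.7)·(3) + (1.5)·(0) + (1.9)·(-4) + 2.9 = -2.6
ŷ3 = (0.7)·(0) + (1.5)·(-5) + (1.9)·(4) + 2.9 = 3.0
errors² = [0.16, 2.25, 0.49, 1.69]
MSE = 4.5900/4 = 1.1475

1.1475


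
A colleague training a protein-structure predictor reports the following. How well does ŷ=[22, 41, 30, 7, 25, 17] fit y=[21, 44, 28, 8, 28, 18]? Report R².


ȳ = 24.5
SS_res = Σ(y-ŷ)² = 25
SS_tot = Σ(y-ȳ)² = 731.5
R² = 1 - SS_res/SS_tot = 1 - 0.0342 = 0.9658

0.9658


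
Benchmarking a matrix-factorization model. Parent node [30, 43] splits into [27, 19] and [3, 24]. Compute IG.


Parent = [30, 43], H_parent = 0.977
H_left = 0.9781 (n=46), H_right = 0.5033 (n=27)
H_children = (46/73)·0.9781 + (27/73)·0.5033 = 0.8025
IG = 0.977 - 0.8025 = 0.1745

0.1745


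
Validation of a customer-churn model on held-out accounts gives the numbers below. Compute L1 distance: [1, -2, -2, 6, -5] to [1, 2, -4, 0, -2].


d = |1-1| + |-2-2| + |-2+ 4| + |6-0| + |-5+ 2|
  = 0 + 4 + 2 + 6 + 3
  = 15

15


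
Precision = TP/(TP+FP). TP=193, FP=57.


Precision = TP/(TP+FP)
= 193/(193+57)
= 193/250 = 77.2%

77.2%


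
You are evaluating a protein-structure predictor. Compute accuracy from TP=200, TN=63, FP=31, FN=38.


Accuracy = (TP+TN)/(TP+TN+FP+FN)
= (200+63)/(332)
= 263/332 = 79.22%

79.22%


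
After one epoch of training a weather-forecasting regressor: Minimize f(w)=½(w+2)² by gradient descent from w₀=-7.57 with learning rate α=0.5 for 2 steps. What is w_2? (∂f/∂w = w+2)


step 1: grad = -7.57+2 = -5.57; w = -7.57 - 0.5·(-5.57) = -4.785
step 2: grad = -4.785+2 = -2.785; w = -4.785 - 0.5·(-2.785) = -3.3925

-3.3925


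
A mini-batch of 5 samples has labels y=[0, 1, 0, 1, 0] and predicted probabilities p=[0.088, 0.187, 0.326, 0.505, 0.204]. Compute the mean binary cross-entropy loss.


L[0] = -ln(1-0.088) = -ln(0.912) = 0.0921
L[1] = -ln(0.187) = 1.6766
L[2] = -ln(1-0.326) = -ln(0.674) = 0.3945
L[3] = -ln(0.505) = 0.6832
L[4] = -ln(1-0.204) = -ln(0.796) = 0.2282
mean = (0.0921 + 1.6766 + 0.3945 + 0.6832 + 0.2282)/5 = 0.6149

0.6149


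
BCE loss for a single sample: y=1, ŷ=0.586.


BCE = -[y·ln(p) + (1-y)·ln(1-p)]
= -1·ln(0.586) - 0
= -ln(0.586) = 0.5344

0.5344


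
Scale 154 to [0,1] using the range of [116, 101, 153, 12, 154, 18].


min=12, max=154
(154-12)/(154-12) = 142/142 = 1.0

1.0


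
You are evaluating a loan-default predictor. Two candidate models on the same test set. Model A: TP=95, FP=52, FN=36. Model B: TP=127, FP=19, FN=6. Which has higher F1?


Model A: P=95/147=0.6463, R=95/131=0.7252, F1=2PR/(P+R)=2TP/(2TP+FP+FN)=190/278=0.6835
Model B: P=127/146=0.8699, R=127/133=0.9549, F1=2PR/(P+R)=2TP/(2TP+FP+FN)=254/279=0.9104
0.6835 < 0.9104 → Model B

Model B


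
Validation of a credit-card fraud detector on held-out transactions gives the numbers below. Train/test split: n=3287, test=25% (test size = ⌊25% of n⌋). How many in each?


Test = ⌊3287·25/100⌋ = 821
Train = 3287 - 821 = 2466

Train: 2466, Test: 821


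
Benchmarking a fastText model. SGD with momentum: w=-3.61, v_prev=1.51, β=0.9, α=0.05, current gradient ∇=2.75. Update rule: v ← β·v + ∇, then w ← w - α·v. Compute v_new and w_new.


v_new = 0.9·1.51 + 2.75 = 1.359 + 2.75 = 4.109
w_new = -3.61 - 0.05·4.109 = -3.61 - 0.20545 = -3.81545

v_new=4.109, w_new=-3.81545


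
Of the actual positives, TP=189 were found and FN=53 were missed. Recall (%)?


Recall = TP/(TP+FN)
= 189/(189+53)
= 189/242 = 78.1%

78.1%


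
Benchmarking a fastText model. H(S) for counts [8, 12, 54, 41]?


Probabilities: [8/115, 12/115, 54/115, 41/115] ≈ [0.0696, 0.1043, 0.4696, 0.3565]
H = -((8/115)·log₂(8/115) + (12/115)·log₂(12/115) + (54/115)·log₂(54/115) + (41/115)·log₂(41/115))
  = 1.6503 bits

1.6503 bits


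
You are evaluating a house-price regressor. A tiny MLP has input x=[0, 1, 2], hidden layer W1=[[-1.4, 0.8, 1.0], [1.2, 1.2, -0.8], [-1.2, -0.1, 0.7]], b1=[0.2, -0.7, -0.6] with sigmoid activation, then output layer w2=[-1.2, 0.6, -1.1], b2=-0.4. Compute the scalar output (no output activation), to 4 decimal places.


z1[0] = (-1.4)·(0) + (0.8)·(1) + (1.0)·(2) + 0.2 = 3.0
z1[1] = (1.2)·(0) + (1.2)·(1) + (-0.8)·(2) - 0.7 = -1.1
z1[2] = (-1.2)·(0) + (-0.1)·(1) + (0.7)·(2) - 0.6 = 0.7
h = sigmoid(z1) = [0.9526, 0.2497, 0.6682]
output = (-1.2)·(0.9526) + (0.6)·(0.2497) + (-1.1)·(0.6682) - 0.4 = -2.1283

-2.1283


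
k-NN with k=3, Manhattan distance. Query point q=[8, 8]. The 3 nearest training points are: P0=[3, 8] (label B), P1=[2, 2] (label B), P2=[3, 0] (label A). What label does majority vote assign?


d(q,P0) = 5  (label B)
d(q,P1) = 12  (label B)
d(q,P2) = 13  (label A)
Votes: A=1, B=2
Majority → B

B


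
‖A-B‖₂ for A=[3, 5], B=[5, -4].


d = √((3-5)² + (5+ 4)²)
  = √(4 + 81)
  = √85 = 9.2195

9.2195


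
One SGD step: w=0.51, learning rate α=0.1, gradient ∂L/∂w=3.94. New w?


w_new = w - α·∇
= 0.51 - 0.1·3.94
= 0.51 - 0.394
= 0.116

0.116


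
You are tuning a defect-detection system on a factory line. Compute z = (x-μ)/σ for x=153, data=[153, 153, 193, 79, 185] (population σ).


μ = 152.6, σ = 40.2472
z = (153 - 152.6)/40.2472 = 0.0099

0.0099


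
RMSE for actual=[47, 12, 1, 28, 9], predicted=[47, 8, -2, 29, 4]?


MSE = 51/5 = 10.2
RMSE = √(51/5) = 3.1937

3.1937


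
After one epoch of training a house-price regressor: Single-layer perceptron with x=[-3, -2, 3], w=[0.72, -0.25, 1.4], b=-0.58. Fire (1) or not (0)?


z = (-3)·(0.72) + (-2)·(-0.25) + (3)·(1.4) - 0.58
  = 1.96
step(z) = 1 (z≥0)

1


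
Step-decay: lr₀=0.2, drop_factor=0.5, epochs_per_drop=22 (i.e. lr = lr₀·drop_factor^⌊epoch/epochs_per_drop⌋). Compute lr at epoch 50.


n_drops = ⌊50/22⌋ = 2
lr = 0.2·0.5^2 = 0.2·0.25 = 0.05

0.05


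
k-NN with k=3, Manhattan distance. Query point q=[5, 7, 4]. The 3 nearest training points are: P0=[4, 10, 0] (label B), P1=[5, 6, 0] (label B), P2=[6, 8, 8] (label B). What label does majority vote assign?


d(q,P0) = 8  (label B)
d(q,P1) = 5  (label B)
d(q,P2) = 6  (label B)
Votes: A=0, B=3
Majority → B

B


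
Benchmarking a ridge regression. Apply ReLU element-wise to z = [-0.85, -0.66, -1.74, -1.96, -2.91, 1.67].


ReLU(-0.85) = max(0, -0.85) = 0.0
ReLU(-0.66) = max(0, -0.66) = 0.0
ReLU(-1.74) = max(0, -1.74) = 0.0
ReLU(-1.96) = max(0, -1.96) = 0.0
ReLU(-2.91) = max(0, -2.91) = 0.0
ReLU(1.67) = max(0, 1.67) = 1.67
result = [0.0, 0.0, 0.0, 0.0, 0.0, 1.67]

[0.0, 0.0, 0.0, 0.0, 0.0, 1.67]


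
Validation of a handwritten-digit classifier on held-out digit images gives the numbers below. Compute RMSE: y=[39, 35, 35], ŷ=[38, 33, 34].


MSE = 6/3 = 2
RMSE = √(6/3) = 1.4142

1.4142


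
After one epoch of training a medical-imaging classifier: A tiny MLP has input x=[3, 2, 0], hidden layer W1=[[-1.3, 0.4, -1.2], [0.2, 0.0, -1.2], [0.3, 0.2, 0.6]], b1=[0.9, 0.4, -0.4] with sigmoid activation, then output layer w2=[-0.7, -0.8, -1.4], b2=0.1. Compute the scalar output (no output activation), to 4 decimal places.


z1[0] = (-1.3)·(3) + (0.4)·(2) + (-1.2)·(0) + 0.9 = -2.2
z1[1] = (0.2)·(3) + (0.0)·(2) + (-1.2)·(0) + 0.4 = 1.0
z1[2] = (0.3)·(3) + (0.2)·(2) + (0.6)·(0) - 0.4 = 0.9
h = sigmoid(z1) = [0.0998, 0.7311, 0.7109]
output = (-0.7)·(0.0998) + (-0.8)·(0.7311) + (-1.4)·(0.7109) + 0.1 = -1.55

-1.55


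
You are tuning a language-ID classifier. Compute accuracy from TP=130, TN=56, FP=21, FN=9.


Accuracy = (TP+TN)/(TP+TN+FP+FN)
= (130+56)/(216)
= 186/216 = 86.11%

86.11%


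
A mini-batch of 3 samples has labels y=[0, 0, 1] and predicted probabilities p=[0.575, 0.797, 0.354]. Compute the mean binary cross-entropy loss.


L[0] = -ln(1-0.575) = -ln(0.425) = 0.8557
L[1] = -ln(1-0.797) = -ln(0.203) = 1.5945
L[2] = -ln(0.354) = 1.0385
mean = (0.8557 + 1.5945 + 1.0385)/3 = 1.1629

1.1629


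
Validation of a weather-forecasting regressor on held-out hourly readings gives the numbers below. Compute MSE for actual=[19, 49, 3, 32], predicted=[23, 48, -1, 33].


Squared errors: (19-23)²=16, (49-48)²=1, (3+ 1)²=16, (32-33)²=1
Sum = 34
MSE = 34/4 = 17/2

17/2


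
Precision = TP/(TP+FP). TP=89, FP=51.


Precision = TP/(TP+FP)
= 89/(89+51)
= 89/140 = 63.57%

63.57%


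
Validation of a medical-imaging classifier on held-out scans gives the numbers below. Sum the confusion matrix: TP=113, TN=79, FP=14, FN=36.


Total = TP + TN + FP + FN
= 113 + 79 + 14 + 36
= 242
(Predicted positive: 127, predicted negative: 115)

242


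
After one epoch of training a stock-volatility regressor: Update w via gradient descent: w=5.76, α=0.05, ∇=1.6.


w_new = w - α·∇
= 5.76 - 0.05·1.6
= 5.76 - 0.08
= 5.68

5.68


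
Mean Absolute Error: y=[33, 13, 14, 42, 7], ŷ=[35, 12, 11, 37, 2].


Absolute errors: |33-35|=2, |13-12|=1, |14-11|=3, |42-37|=5, |7-2|=5
Sum = 16
MAE = 16/5 = 16/5

16/5


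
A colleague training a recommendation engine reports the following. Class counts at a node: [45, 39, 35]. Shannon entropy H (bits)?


Probabilities: [45/119, 39/119, 35/119] ≈ [0.3782, 0.3277, 0.2941]
H = -((45/119)·log₂(45/119) + (39/119)·log₂(39/119) + (35/119)·log₂(35/119))
  = 1.5773 bits

1.5773 bits


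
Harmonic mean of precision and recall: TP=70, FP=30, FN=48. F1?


Precision = 70/100 = 0.7
Recall = 70/118 = 0.5932
F1 = 2·P·R/(P+R) = 2·TP/(2·TP+FP+FN) = 140/(140+30+48) = 140/218 = 0.6422

0.6422


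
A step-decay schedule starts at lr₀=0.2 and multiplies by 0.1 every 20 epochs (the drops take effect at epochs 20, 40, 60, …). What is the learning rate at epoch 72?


n_drops = ⌊72/20⌋ = 3
lr = 0.2·0.1^3 = 0.2·0.001 = 0.0002

0.0002


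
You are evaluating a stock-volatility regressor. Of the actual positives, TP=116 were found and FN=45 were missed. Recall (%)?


Recall = TP/(TP+FN)
= 116/(116+45)
= 116/161 = 72.05%

72.05%


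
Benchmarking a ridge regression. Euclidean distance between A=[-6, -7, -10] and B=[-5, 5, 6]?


d = √((-6+ 5)² + (-7-5)² + (-10-6)²)
  = √(1 + 144 + 256)
  = √401 = 20.025

20.025


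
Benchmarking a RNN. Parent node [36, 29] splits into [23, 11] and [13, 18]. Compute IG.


Parent = [36, 29], H_parent = 0.9916
H_left = 0.9082 (n=34), H_right = 0.9812 (n=31)
H_children = (34/65)·0.9082 + (31/65)·0.9812 = 0.943
IG = 0.9916 - 0.943 = 0.0486

0.0486


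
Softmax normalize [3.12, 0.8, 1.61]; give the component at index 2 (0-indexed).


Exponentials: e^3.12=22.6464, e^0.8=2.2255, e^1.61=5.0028
Sum = 29.8747
Softmax = [0.758, 0.0745, 0.1675]
p[2] = 5.0028/29.8747 = 0.1675

0.1675


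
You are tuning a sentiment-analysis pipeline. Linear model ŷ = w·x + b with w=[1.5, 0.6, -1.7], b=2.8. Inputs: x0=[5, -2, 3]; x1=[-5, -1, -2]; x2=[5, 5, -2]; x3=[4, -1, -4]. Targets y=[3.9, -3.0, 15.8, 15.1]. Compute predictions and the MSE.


ŷ0 = (1.5)·(5) + (0.6)·(-2) + (-1.7)·(3) + 2.8 = 4.0
ŷ1 = (1.5)·(-5) + (0.6)·(-1) + (-1.7)·(-2) + 2.8 = -1.9
ŷ2 = (1.5)·(5) + (0.6)·(5) + (-1.7)·(-2) + 2.8 = 16.7
ŷ3 = (1.5)·(4) + (0.6)·(-1) + (-1.7)·(-4) + 2.8 = 15.0
errors² = [0.01, 1.21, 0.81, 0.01]
MSE = 2.0400/4 = 0.51

0.51


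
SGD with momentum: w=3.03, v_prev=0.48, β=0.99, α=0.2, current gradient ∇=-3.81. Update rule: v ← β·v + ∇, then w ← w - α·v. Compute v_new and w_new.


v_new = 0.99·0.48 - 3.81 = 0.4752 - 3.81 = -3.3348
w_new = 3.03 - 0.2·-3.3348 = 3.03 + 0.66696 = 3.69696

v_new=-3.3348, w_new=3.69696


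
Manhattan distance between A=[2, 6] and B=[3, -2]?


d = |2-3| + |6+ 2|
  = 1 + 8
  = 9

9


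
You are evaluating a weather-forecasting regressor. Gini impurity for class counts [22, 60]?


Probabilities: [22/82, 60/82] ≈ [0.2683, 0.7317]
Σpᵢ² = (484 + 3600)/82² = 4084/6724
Gini = 1 - Σpᵢ² = 1 - 4084/6724 = 0.3926

0.3926


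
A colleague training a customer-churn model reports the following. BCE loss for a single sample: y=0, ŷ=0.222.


BCE = -[y·ln(p) + (1-y)·ln(1-p)]
= -0 - 1·ln(1-0.222)
= -ln(0.778) = 0.251

0.251


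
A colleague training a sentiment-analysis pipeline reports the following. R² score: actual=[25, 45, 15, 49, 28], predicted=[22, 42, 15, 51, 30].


ȳ = 32.4
SS_res = Σ(y-ŷ)² = 26
SS_tot = Σ(y-ȳ)² = 811.2
R² = 1 - SS_res/SS_tot = 1 - 0.0321 = 0.9679

0.9679


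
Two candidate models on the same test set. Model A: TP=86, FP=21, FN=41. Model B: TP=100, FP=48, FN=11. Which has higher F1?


Model A: P=86/107=0.8037, R=86/127=0.6772, F1=2PR/(P+R)=2TP/(2TP+FP+FN)=172/234=0.735
Model B: P=100/148=0.6757, R=100/111=0.9009, F1=2PR/(P+R)=2TP/(2TP+FP+FN)=200/259=0.7722
0.735 < 0.7722 → Model B

Model B


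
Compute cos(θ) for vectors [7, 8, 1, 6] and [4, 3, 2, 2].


A·B = 7·4 + 8·3 + 1·2 + 6·2 = 66
‖A‖ = √150 = 12.2474, ‖B‖ = √33 = 5.7446
cos = 66/(√150·√33) = 66/√4950 = 0.9381

0.9381


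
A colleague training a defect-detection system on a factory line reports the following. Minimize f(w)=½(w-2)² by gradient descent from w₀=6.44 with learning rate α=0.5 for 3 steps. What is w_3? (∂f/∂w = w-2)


step 1: grad = 6.44-2 = 4.44; w = 6.44 - 0.5·(4.44) = 4.22
step 2: grad = 4.22-2 = 2.22; w = 4.22 - 0.5·(2.22) = 3.11
step 3: grad = 3.11-2 = 1.11; w = 3.11 - 0.5·(1.11) = 2.555

2.555


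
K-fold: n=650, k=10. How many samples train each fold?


Fold size = 650/10 = 65
Training per fold = 650 - 65 = 585

585


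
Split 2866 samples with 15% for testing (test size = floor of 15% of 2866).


Test = ⌊2866·15/100⌋ = 429
Train = 2866 - 429 = 2437

Train: 2437, Test: 429


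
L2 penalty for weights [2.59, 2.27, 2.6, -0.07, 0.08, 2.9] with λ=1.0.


‖w‖₂² = (2.59)² + (2.27)² + (2.6)² + (-0.07)² + (0.08)² + (2.9)²
     = 6.7081 + 5.1529 + 6.76 + 0.0049 + 0.0064 + 8.41
     = 27.0423
λ·‖w‖₂² = 1.0·27.0423 = 27.0423

27.0423


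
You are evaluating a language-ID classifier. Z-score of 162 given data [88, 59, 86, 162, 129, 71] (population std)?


μ = 99.1667, σ = 35.4562
z = (162 - 99.1667)/35.4562 = 1.7721

1.7721


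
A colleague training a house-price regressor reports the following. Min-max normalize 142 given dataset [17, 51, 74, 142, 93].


min=17, max=142
(142-17)/(142-17) = 125/125 = 1.0

1.0


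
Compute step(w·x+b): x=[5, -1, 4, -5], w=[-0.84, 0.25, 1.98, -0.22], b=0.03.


z = (5)·(-0.84) + (-1)·(0.25) + (4)·(1.98) + (-5)·(-0.22) + 0.03
  = 4.6
step(z) = 1 (z≥0)

1


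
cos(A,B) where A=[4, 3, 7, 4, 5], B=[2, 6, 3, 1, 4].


A·B = 4·2 + 3·6 + 7·3 + 4·1 + 5·4 = 71
‖A‖ = √115 = 10.7238, ‖B‖ = √66 = 8.124
cos = 71/(√115·√66) = 71/√7590 = 0.815

0.815


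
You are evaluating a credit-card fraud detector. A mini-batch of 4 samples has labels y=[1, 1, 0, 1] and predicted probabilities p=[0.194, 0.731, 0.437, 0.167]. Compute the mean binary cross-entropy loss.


L[0] = -ln(0.194) = 1.6399
L[1] = -ln(0.731) = 0.3133
L[2] = -ln(1-0.437) = -ln(0.563) = 0.5745
L[3] = -ln(0.167) = 1.7898
mean = (1.6399 + 0.3133 + 0.5745 + 1.7898)/4 = 1.0794

1.0794


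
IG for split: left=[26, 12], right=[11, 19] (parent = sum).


Parent = [37, 31], H_parent = 0.9944
H_left = 0.8997 (n=38), H_right = 0.9481 (n=30)
H_children = (38/68)·0.8997 + (30/68)·0.9481 = 0.9211
IG = 0.9944 - 0.9211 = 0.0733

0.0733


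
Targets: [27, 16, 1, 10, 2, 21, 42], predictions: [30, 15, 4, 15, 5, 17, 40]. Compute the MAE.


Absolute errors: |27-30|=3, |16-15|=1, |1-4|=3, |10-15|=5, |2-5|=3, |21-17|=4, |42-40|=2
Sum = 21
MAE = 21/7 = 3

3


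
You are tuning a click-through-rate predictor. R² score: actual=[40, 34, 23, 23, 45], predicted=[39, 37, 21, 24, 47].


ȳ = 33
SS_res = Σ(y-ŷ)² = 19
SS_tot = Σ(y-ȳ)² = 394
R² = 1 - SS_res/SS_tot = 1 - 0.0482 = 0.9518

0.9518


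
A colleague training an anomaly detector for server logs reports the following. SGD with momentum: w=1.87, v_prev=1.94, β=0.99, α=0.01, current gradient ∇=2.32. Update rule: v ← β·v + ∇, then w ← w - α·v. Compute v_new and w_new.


v_new = 0.99·1.94 + 2.32 = 1.9206 + 2.32 = 4.2406
w_new = 1.87 - 0.01·4.2406 = 1.87 - 0.042406 = 1.827594

v_new=4.2406, w_new=1.827594


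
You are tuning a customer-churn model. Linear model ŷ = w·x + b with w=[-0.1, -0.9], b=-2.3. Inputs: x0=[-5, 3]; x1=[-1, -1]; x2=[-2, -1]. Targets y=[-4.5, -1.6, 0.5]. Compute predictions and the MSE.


ŷ0 = (-0.1)·(-5) + (-0.9)·(3) - 2.3 = -4.5
ŷ1 = (-0.1)·(-1) + (-0.9)·(-1) - 2.3 = -1.3
ŷ2 = (-0.1)·(-2) + (-0.9)·(-1) - 2.3 = -1.2
errors² = [0.0, 0.09, 2.89]
MSE = 2.9800/3 = 0.9933

0.9933


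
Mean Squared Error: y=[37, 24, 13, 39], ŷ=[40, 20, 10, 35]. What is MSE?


Squared errors: (37-40)²=9, (24-20)²=16, (13-10)²=9, (39-35)²=16
Sum = 50
MSE = 50/4 = 25/2

25/2


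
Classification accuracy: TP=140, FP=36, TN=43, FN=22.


Accuracy = (TP+TN)/(TP+TN+FP+FN)
= (140+43)/(241)
= 183/241 = 75.93%

75.93%


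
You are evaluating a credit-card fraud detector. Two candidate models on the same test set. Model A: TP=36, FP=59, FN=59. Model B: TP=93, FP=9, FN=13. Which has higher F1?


Model A: P=36/95=0.3789, R=36/95=0.3789, F1=2PR/(P+R)=2TP/(2TP+FP+FN)=72/190=0.3789
Model B: P=93/102=0.9118, R=93/106=0.8774, F1=2PR/(P+R)=2TP/(2TP+FP+FN)=186/208=0.8942
0.3789 < 0.8942 → Model B

Model B


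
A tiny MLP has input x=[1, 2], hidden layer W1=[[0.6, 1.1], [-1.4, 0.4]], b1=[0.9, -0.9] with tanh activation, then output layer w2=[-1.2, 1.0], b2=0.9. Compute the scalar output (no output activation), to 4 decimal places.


z1[0] = (0.6)·(1) + (1.1)·(2) + 0.9 = 3.7
z1[1] = (-1.4)·(1) + (0.4)·(2) - 0.9 = -1.5
h = tanh(z1) = [0.9988, -0.9051]
output = (-1.2)·(0.9988) + (1.0)·(-0.9051) + 0.9 = -1.2037

-1.2037


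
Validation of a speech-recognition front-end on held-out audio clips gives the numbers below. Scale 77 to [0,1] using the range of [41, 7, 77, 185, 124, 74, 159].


min=7, max=185
(77-7)/(185-7) = 70/178 = 0.3933

0.3933


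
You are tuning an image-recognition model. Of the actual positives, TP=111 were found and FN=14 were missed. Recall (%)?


Recall = TP/(TP+FN)
= 111/(111+14)
= 111/125 = 88.8%

88.8%


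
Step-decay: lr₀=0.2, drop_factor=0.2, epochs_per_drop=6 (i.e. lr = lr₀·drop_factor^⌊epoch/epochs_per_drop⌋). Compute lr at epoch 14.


n_drops = ⌊14/6⌋ = 2
lr = 0.2·0.2^2 = 0.2·0.04 = 0.008

0.008


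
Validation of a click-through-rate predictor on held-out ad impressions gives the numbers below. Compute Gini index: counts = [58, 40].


Probabilities: [58/98, 40/98] ≈ [0.5918, 0.4082]
Σpᵢ² = (3364 + 1600)/98² = 4964/9604
Gini = 1 - Σpᵢ² = 1 - 4964/9604 = 0.4831

0.4831


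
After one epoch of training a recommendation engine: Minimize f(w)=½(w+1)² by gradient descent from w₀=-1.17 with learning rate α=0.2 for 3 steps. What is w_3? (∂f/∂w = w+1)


step 1: grad = -1.17+1 = -0.17; w = -1.17 - 0.2·(-0.17) = -1.136
step 2: grad = -1.136+1 = -0.136; w = -1.136 - 0.2·(-0.136) = -1.1088
step 3: grad = -1.1088+1 = -0.1088; w = -1.1088 - 0.2·(-0.1088) = -1.08704

-1.08704


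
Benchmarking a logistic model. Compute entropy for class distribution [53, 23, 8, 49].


Probabilities: [53/133, 23/133, 8/133, 49/133] ≈ [0.3985, 0.1729, 0.0602, 0.3684]
H = -((53/133)·log₂(53/133) + (23/133)·log₂(23/133) + (8/133)·log₂(8/133) + (49/133)·log₂(49/133))
  = 1.7414 bits

1.7414 bits


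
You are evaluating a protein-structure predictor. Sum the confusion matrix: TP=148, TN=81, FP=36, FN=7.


Total = TP + TN + FP + FN
= 148 + 81 + 36 + 7
= 272
(Predicted positive: 184, predicted negative: 88)

272


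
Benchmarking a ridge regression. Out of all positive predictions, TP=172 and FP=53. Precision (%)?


Precision = TP/(TP+FP)
= 172/(172+53)
= 172/225 = 76.44%

76.44%


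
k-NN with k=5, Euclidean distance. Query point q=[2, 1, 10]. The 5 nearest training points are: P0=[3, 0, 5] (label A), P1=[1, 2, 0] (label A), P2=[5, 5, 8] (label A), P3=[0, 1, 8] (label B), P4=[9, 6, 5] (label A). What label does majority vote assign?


d(q,P0) = 5.1962  (label A)
d(q,P1) = 10.0995  (label A)
d(q,P2) = 5.3852  (label A)
d(q,P3) = 2.8284  (label B)
d(q,P4) = 9.9499  (label A)
Votes: A=4, B=1
Majority → A

A


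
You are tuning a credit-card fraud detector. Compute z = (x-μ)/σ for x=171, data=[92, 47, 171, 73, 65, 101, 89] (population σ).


μ = 91.1429, σ = 36.7246
z = (171 - 91.1429)/36.7246 = 2.1745

2.1745


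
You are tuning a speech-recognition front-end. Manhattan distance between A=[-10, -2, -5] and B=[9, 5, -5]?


d = |-10-9| + |-2-5| + |-5+ 5|
  = 19 + 7 + 0
  = 26

26


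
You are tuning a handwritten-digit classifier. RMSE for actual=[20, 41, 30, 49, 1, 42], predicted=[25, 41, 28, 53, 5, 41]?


MSE = 62/6 = 10.3333
RMSE = √(62/6) = 3.2146

3.2146


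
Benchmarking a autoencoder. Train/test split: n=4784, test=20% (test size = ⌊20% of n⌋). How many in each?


Test = ⌊4784·20/100⌋ = 956
Train = 4784 - 956 = 3828

Train: 3828, Test: 956


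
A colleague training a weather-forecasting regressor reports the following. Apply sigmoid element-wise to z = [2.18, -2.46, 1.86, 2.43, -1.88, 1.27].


σ(2.18) = 1/(1+e^-2.18) = 0.8984
σ(-2.46) = 1/(1+e^2.46) = 0.0787
σ(1.86) = 1/(1+e^-1.86) = 0.8653
σ(2.43) = 1/(1+e^-2.43) = 0.9191
σ(-1.88) = 1/(1+e^1.88) = 0.1324
σ(1.27) = 1/(1+e^-1.27) = 0.7807
result = [0.8984, 0.0787, 0.8653, 0.9191, 0.1324, 0.7807]

[0.8984, 0.0787, 0.8653, 0.9191, 0.1324, 0.7807]


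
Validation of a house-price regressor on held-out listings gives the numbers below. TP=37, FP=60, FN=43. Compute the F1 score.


Precision = 37/97 = 0.3814
Recall = 37/80 = 0.4625
F1 = 2·P·R/(P+R) = 2·TP/(2·TP+FP+FN) = 74/(74+60+43) = 74/177 = 0.4181

0.4181


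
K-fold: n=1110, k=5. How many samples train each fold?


Fold size = 1110/5 = 222
Training per fold = 1110 - 222 = 888

888


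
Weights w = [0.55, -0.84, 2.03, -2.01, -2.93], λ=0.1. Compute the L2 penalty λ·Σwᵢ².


‖w‖₂² = (0.55)² + (-0.84)² + (2.03)² + (-2.01)² + (-2.93)²
     = 0.3025 + 0.7056 + 4.1209 + 4.0401 + 8.5849
     = 17.754
λ·‖w‖₂² = 0.1·17.754 = 1.7754

1.7754


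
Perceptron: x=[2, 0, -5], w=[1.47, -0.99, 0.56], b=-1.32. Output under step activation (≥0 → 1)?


z = (2)·(1.47) + (0)·(-0.99) + (-5)·(0.56) - 1.32
  = -1.18
step(z) = 0 (z<0)

0


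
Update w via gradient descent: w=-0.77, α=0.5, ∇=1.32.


w_new = w - α·∇
= -0.77 - 0.5·1.32
= -0.77 - 0.66
= -1.43

-1.43


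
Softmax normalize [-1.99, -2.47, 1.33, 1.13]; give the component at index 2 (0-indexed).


Exponentials: e^-1.99=0.1367, e^-2.47=0.0846, e^1.33=3.781, e^1.13=3.0957
Sum = 7.098
Softmax = [0.0193, 0.0119, 0.5327, 0.4361]
p[2] = 3.781/7.098 = 0.5327

0.5327


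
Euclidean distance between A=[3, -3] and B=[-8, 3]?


d = √((3+ 8)² + (-3-3)²)
  = √(121 + 36)
  = √157 = 12.53

12.53


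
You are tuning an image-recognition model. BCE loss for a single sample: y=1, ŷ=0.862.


BCE = -[y·ln(p) + (1-y)·ln(1-p)]
= -1·ln(0.862) - 0
= -ln(0.862) = 0.1485

0.1485


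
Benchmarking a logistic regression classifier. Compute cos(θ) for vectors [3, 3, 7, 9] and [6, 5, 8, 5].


A·B = 3·6 + 3·5 + 7·8 + 9·5 = 134
‖A‖ = √148 = 12.1655, ‖B‖ = √150 = 12.2474
cos = 134/(√148·√150) = 134/√22200 = 0.8993

0.8993


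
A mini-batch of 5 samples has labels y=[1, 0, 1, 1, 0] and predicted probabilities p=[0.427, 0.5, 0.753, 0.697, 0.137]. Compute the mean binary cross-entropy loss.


L[0] = -ln(0.427) = 0.851
L[1] = -ln(1-0.5) = -ln(0.5) = 0.6931
L[2] = -ln(0.753) = 0.2837
L[3] = -ln(0.697) = 0.361
L[4] = -ln(1-0.137) = -ln(0.863) = 0.1473
mean = (0.851 + 0.6931 + 0.2837 + 0.361 + 0.1473)/5 = 0.4672

0.4672


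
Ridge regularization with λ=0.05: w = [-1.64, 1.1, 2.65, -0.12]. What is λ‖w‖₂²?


‖w‖₂² = (-1.64)² + (1.1)² + (2.65)² + (-0.12)²
     = 2.6896 + 1.21 + 7.0225 + 0.0144
     = 10.9365
λ·‖w‖₂² = 0.05·10.9365 = 0.546825

0.546825


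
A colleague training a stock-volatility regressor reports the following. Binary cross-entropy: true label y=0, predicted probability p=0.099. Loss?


BCE = -[y·ln(p) + (1-y)·ln(1-p)]
= -0 - 1·ln(1-0.099)
= -ln(0.901) = 0.1043

0.1043


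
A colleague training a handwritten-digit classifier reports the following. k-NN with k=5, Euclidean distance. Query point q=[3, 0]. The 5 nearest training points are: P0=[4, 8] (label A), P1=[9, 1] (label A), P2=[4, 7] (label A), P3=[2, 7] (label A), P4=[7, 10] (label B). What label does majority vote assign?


d(q,P0) = 8.0623  (label A)
d(q,P1) = 6.0828  (label A)
d(q,P2) = 7.0711  (label A)
d(q,P3) = 7.0711  (label A)
d(q,P4) = 10.7703  (label B)
Votes: A=4, B=1
Majority → A

A


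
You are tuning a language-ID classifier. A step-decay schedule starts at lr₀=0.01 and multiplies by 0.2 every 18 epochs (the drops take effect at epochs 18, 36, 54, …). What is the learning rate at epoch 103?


n_drops = ⌊103/18⌋ = 5
lr = 0.01·0.2^5 = 0.01·0.00032 = 0.0000032

0.0000032


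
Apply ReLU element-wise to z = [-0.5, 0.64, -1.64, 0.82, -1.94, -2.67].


ReLU(-0.5) = max(0, -0.5) = 0.0
ReLU(0.64) = max(0, 0.64) = 0.64
ReLU(-1.64) = max(0, -1.64) = 0.0
ReLU(0.82) = max(0, 0.82) = 0.82
ReLU(-1.94) = max(0, -1.94) = 0.0
ReLU(-2.67) = max(0, -2.67) = 0.0
result = [0.0, 0.64, 0.0, 0.82, 0.0, 0.0]

[0.0, 0.64, 0.0, 0.82, 0.0, 0.0]


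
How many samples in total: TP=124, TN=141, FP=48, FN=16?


Total = TP + TN + FP + FN
= 124 + 141 + 48 + 16
= 329
(Predicted positive: 172, predicted negative: 157)

329


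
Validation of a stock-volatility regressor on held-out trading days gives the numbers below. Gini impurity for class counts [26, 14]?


Probabilities: [26/40, 14/40] ≈ [0.65, 0.35]
Σpᵢ² = (676 + 196)/40² = 872/1600
Gini = 1 - Σpᵢ² = 1 - 872/1600 = 0.455

0.455


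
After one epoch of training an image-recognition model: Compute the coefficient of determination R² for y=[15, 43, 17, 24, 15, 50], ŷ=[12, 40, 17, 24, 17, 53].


ȳ = 27.3333
SS_res = Σ(y-ŷ)² = 31
SS_tot = Σ(y-ȳ)² = 1181.33
R² = 1 - SS_res/SS_tot = 1 - 0.0262 = 0.9738

0.9738


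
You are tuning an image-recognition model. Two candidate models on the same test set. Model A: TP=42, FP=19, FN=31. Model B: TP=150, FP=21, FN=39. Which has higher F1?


Model A: P=42/61=0.6885, R=42/73=0.5753, F1=2PR/(P+R)=2TP/(2TP+FP+FN)=84/134=0.6269
Model B: P=150/171=0.8772, R=150/189=0.7937, F1=2PR/(P+R)=2TP/(2TP+FP+FN)=300/360=0.8333
0.6269 < 0.8333 → Model B

Model B


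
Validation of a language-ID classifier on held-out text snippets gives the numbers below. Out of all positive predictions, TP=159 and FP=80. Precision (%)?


Precision = TP/(TP+FP)
= 159/(159+80)
= 159/239 = 66.53%

66.53%


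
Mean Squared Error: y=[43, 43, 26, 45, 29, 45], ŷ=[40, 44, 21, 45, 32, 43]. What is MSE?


Squared errors: (43-40)²=9, (43-44)²=1, (26-21)²=25, (45-45)²=0, (29-32)²=9, (45-43)²=4
Sum = 48
MSE = 48/6 = 8

8


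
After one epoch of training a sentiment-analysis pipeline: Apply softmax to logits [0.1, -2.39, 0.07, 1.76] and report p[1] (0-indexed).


Exponentials: e^0.1=1.1052, e^-2.39=0.0916, e^0.07=1.0725, e^1.76=5.8124
Sum = 8.0817
Softmax = [0.1367, 0.0113, 0.1327, 0.7192]
p[1] = 0.0916/8.0817 = 0.0113

0.0113


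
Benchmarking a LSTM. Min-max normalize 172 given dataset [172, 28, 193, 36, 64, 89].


min=28, max=193
(172-28)/(193-28) = 144/165 = 0.8727

0.8727


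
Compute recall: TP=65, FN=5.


Recall = TP/(TP+FN)
= 65/(65+5)
= 65/70 = 92.86%

92.86%


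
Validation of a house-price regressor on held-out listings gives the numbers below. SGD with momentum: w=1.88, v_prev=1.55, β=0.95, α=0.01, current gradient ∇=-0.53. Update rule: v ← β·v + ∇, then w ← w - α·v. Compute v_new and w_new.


v_new = 0.95·1.55 - 0.53 = 1.4725 - 0.53 = 0.9425
w_new = 1.88 - 0.01·0.9425 = 1.88 - 0.009425 = 1.870575

v_new=0.9425, w_new=1.870575


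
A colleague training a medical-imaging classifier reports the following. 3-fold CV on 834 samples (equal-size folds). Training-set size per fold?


Fold size = 834/3 = 278
Training per fold = 834 - 278 = 556

556


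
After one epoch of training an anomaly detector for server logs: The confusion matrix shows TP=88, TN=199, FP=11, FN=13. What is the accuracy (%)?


Accuracy = (TP+TN)/(TP+TN+FP+FN)
= (88+199)/(311)
= 287/311 = 92.28%

92.28%


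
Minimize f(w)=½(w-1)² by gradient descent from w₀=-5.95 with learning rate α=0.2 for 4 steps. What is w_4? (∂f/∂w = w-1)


step 1: grad = -5.95-1 = -6.95; w = -5.95 - 0.2·(-6.95) = -4.56
step 2: grad = -4.56-1 = -5.56; w = -4.56 - 0.2·(-5.56) = -3.448
step 3: grad = -3.448-1 = -4.448; w = -3.448 - 0.2·(-4.448) = -2.5584
step 4: grad = -2.5584-1 = -3.5584; w = -2.5584 - 0.2·(-3.5584) = -1.84672

-1.84672


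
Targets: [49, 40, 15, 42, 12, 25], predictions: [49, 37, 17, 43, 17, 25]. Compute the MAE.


Absolute errors: |49-49|=0, |40-37|=3, |15-17|=2, |42-43|=1, |12-17|=5, |25-25|=0
Sum = 11
MAE = 11/6 = 11/6

11/6


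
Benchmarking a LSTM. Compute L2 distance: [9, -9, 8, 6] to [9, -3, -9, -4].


d = √((9-9)² + (-9+ 3)² + (8+ 9)² + (6+ 4)²)
  = √(0 + 36 + 289 + 100)
  = √425 = 20.6155

20.6155


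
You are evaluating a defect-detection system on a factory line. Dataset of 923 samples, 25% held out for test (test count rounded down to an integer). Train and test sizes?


Test = ⌊923·25/100⌋ = 230
Train = 923 - 230 = 693

Train: 693, Test: 230


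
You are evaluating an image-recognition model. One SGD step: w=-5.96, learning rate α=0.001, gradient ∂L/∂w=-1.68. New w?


w_new = w - α·∇
= -5.96 - 0.001·-1.68
= -5.96 + 0.00168
= -5.95832

-5.95832


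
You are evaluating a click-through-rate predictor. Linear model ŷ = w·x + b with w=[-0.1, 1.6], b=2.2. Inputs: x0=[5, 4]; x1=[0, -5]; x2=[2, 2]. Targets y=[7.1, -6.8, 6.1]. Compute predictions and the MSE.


ŷ0 = (-0.1)·(5) + (1.6)·(4) + 2.2 = 8.1
ŷ1 = (-0.1)·(0) + (1.6)·(-5) + 2.2 = -5.8
ŷ2 = (-0.1)·(2) + (1.6)·(2) + 2.2 = 5.2
errors² = [1.0, 1.0, 0.81]
MSE = 2.8100/3 = 0.9367

0.9367


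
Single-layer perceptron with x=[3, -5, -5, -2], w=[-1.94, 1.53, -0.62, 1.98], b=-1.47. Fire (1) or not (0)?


z = (3)·(-1.94) + (-5)·(1.53) + (-5)·(-0.62) + (-2)·(1.98) - 1.47
  = -15.8
step(z) = 0 (z<0)

0


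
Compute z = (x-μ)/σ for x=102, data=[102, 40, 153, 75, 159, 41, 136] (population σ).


μ = 100.8571, σ = 46.7377
z = (102 - 100.8571)/46.7377 = 0.0245

0.0245


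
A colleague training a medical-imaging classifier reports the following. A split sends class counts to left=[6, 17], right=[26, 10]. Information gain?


Parent = [32, 27], H_parent = 0.9948
H_left = 0.8281 (n=23), H_right = 0.8524 (n=36)
H_children = (23/59)·0.8281 + (36/59)·0.8524 = 0.8429
IG = 0.9948 - 0.8429 = 0.1519

0.1519


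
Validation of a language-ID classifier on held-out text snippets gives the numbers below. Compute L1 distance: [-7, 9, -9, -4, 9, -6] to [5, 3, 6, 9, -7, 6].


d = |-7-5| + |9-3| + |-9-6| + |-4-9| + |9+ 7| + |-6-6|
  = 12 + 6 + 15 + 13 + 16 + 12
  = 74

74


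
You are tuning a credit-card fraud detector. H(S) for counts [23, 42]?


Probabilities: [23/65, 42/65] ≈ [0.3538, 0.6462]
H = -((23/65)·log₂(23/65) + (42/65)·log₂(42/65))
  = 0.9375 bits

0.9375 bits


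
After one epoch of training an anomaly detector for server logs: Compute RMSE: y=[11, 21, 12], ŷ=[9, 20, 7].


MSE = 30/3 = 10
RMSE = √(30/3) = 3.1623

3.1623


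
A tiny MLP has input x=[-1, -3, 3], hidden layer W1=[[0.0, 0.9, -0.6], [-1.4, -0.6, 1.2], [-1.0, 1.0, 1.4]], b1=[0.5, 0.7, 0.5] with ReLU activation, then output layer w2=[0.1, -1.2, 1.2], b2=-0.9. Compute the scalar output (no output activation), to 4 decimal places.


z1[0] = (0.0)·(-1) + (0.9)·(-3) + (-0.6)·(3) + 0.5 = -4.0
z1[1] = (-1.4)·(-1) + (-0.6)·(-3) + (1.2)·(3) + 0.7 = 7.5
z1[2] = (-1.0)·(-1) + (1.0)·(-3) + (1.4)·(3) + 0.5 = 2.7
h = ReLU(z1) = [0.0, 7.5, 2.7]
output = (0.1)·(0.0) + (-1.2)·(7.5) + (1.2)·(2.7) - 0.9 = -6.66

-6.66


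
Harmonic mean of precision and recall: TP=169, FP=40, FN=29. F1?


Precision = 169/209 = 0.8086
Recall = 169/198 = 0.8535
F1 = 2·P·R/(P+R) = 2·TP/(2·TP+FP+FN) = 338/(338+40+29) = 338/407 = 0.8305

0.8305


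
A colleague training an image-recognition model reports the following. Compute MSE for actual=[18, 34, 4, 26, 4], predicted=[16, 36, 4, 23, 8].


Squared errors: (18-16)²=4, (34-36)²=4, (4-4)²=0, (26-23)²=9, (4-8)²=16
Sum = 33
MSE = 33/5 = 33/5

33/5


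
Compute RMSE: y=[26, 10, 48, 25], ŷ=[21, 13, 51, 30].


MSE = 68/4 = 17
RMSE = √(68/4) = 4.1231

4.1231


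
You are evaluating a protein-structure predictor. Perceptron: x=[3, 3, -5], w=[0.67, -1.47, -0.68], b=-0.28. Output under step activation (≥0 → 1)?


z = (3)·(0.67) + (3)·(-1.47) + (-5)·(-0.68) - 0.28
  = 0.72
step(z) = 1 (z≥0)

1


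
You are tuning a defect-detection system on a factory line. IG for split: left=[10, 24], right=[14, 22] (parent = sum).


Parent = [24, 46], H_parent = 0.9275
H_left = 0.874 (n=34), H_right = 0.9641 (n=36)
H_children = (34/70)·0.874 + (36/70)·0.9641 = 0.9203
IG = 0.9275 - 0.9203 = 0.0072

0.0072


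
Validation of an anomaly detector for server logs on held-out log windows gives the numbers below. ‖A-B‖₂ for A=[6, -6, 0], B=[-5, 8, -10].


d = √((6+ 5)² + (-6-8)² + (0+ 10)²)
  = √(121 + 196 + 100)
  = √417 = 20.4206

20.4206


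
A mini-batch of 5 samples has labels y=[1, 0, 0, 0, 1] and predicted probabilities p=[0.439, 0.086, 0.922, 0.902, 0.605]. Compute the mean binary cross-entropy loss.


L[0] = -ln(0.439) = 0.8233
L[1] = -ln(1-0.086) = -ln(0.914) = 0.0899
L[2] = -ln(1-0.922) = -ln(0.078) = 2.551
L[3] = -ln(1-0.902) = -ln(0.098) = 2.3228
L[4] = -ln(0.605) = 0.5025
mean = (0.8233 + 0.0899 + 2.551 + 2.3228 + 0.5025)/5 = 1.2579

1.2579


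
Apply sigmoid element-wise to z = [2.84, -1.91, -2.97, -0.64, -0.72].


σ(2.84) = 1/(1+e^-2.84) = 0.9448
σ(-1.91) = 1/(1+e^1.91) = 0.129
σ(-2.97) = 1/(1+e^2.97) = 0.0488
σ(-0.64) = 1/(1+e^0.64) = 0.3452
σ(-0.72) = 1/(1+e^0.72) = 0.3274
result = [0.9448, 0.129, 0.0488, 0.3452, 0.3274]

[0.9448, 0.129, 0.0488, 0.3452, 0.3274]


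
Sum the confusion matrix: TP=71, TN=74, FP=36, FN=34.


Total = TP + TN + FP + FN
= 71 + 74 + 36 + 34
= 215
(Predicted positive: 107, predicted negative: 108)

215


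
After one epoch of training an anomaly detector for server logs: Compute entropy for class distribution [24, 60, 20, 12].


Probabilities: [24/116, 60/116, 20/116, 12/116] ≈ [0.2069, 0.5172, 0.1724, 0.1034]
H = -((24/116)·log₂(24/116) + (60/116)·log₂(60/116) + (20/116)·log₂(20/116) + (12/116)·log₂(12/116))
  = 1.7381 bits

1.7381 bits


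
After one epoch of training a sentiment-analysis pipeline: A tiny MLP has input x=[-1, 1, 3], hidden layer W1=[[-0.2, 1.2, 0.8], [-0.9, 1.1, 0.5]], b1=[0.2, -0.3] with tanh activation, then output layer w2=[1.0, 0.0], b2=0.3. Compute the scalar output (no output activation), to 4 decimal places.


z1[0] = (-0.2)·(-1) + (1.2)·(1) + (0.8)·(3) + 0.2 = 4.0
z1[1] = (-0.9)·(-1) + (1.1)·(1) + (0.5)·(3) - 0.3 = 3.2
h = tanh(z1) = [0.9993, 0.9967]
output = (1.0)·(0.9993) + (0.0)·(0.9967) + 0.3 = 1.2993

1.2993


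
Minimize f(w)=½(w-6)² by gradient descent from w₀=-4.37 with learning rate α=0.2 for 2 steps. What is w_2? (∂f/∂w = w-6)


step 1: grad = -4.37-6 = -10.37; w = -4.37 - 0.2·(-10.37) = -2.296
step 2: grad = -2.296-6 = -8.296; w = -2.296 - 0.2·(-8.296) = -0.6368

-0.6368
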